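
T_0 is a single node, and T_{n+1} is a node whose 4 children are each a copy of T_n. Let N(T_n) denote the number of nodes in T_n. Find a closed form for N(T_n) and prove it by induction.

Claim: N(T_n) = (4^{n+1} − 1)/3.

Base case: N(T_0) = 1, and (4^{0+1} − 1)/3 = 1.
Assume N(T_r) = (4^{r+1} − 1)/3.
Then N(T_{r+1}) = 1 + 4N(T_r) = 1 + 4·(4^{r+1} − 1)/3 = 1 + (4^{r+2} − 4)/3 = (3 + 4^{r+2} − 4)/3 = (4^{r+2} − 1)/3.
This completes the inductive step, so N(T_n) = (4^{n+1} − 1)/3 for all n ≥ 0.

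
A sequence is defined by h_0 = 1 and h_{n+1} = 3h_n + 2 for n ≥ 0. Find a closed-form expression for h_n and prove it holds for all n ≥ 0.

Claim: h_n = 2·3^n − 1.

Base case: h_0 = 1, and 2·3^0 − 1 = 2 − 1 = 1.
Assume h_k = 2·3^k − 1 for some k ≥ 0.
Then h_{k+1} = 3h_k + 2 = 3·(2·3^k − 1) + 2 = 6·3^k − 3 + 2 = 2·3^{k+1} − 1.
So the formula holds for k+1, and by induction h_n = 2·3^n − 1 for all n ≥ 0.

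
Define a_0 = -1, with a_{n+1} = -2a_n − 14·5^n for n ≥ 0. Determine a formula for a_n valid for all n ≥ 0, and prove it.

Claim: a_n = (-2)^n − 2·5^n.

Base case: a_0 = -1, and (-2)^0 − 2·5^0 = 1 − 2 = -1.
Assume a_k = (-2)^k − 2·5^k for some k ≥ 0.
Then a_{k+1} = -2a_k − 14·5^k = -2·((-2)^k − 2·5^k) − 14·5^k = (-2)^{k+1} + 4·5^k − 14·5^k = (-2)^{k+1} − 10·5^k = (-2)^{k+1} − 2·5^{k+1}.
This completes the inductive step, so a_n = (-2)^n − 2·5^n for all n ≥ 0.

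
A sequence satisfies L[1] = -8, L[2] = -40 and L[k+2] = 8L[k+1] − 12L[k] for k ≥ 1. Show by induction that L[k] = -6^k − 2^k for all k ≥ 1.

Base cases: L[1] = -8 and -6^1 − 2^1 = -8; L[2] = -40 and -6^2 − 2^2 = -40.
Assume L[j] = -6^j − 2^j for all 1 ≤ j ≤ m, where m ≥ 2.
Then L[m+1] = 8L[m] − 12L[m−1] = 8·(-6^m − 2^m) − 12·(-6^{m−1} − 2^{m−1}) = -(8·6 − 12)6^{m−1} − (8·2 − 12)2^{m−1} = -36·6^{m−1} − 4·2^{m−1} = -6^{m+1} − 2^{m+1}.
This completes the inductive step, so L[k] = -6^k − 2^k for all k ≥ 1.

L[k] = -6^k − 2^k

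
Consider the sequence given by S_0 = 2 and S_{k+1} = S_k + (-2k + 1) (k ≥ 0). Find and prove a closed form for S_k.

Claim: S_k = -k^2 + 2k + 2.

Base case: S_0 = 2, and -0^2 + 2·0 + 2 = 2.
Assume S_m = -m^2 + 2m + 2.
Then S_{m+1} = S_m + (-2m + 1) = (-m^2 + 2m + 2) + (-2m + 1) = -m^2 + 3,
and -(m+1)^2 + 2·(m+1) + 2 = -m^2 + 3.
This completes the inductive step, so S_k = -k^2 + 2k + 2 for all k ≥ 0.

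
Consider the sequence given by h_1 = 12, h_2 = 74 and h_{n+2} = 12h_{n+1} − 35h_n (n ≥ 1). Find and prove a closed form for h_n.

Claim: h_n = 7^n + 5^n.

Base cases: h_1 = 12 and 7^1 + 5^1 = 12; h_2 = 74 and 7^2 + 5^2 = 74.
Assume h_j = 7^j + 5^j for all 1 ≤ j ≤ r, where r ≥ 2.
Then h_{r+1} = 12h_r − 35h_{r−1} = 12·(7^r + 5^r) − 35·(7^{r−1} + 5^{r−1}) = (12·7 − 35)7^{r−1} + (12·5 − 35)5^{r−1} = 49·7^{r−1} + 25·5^{r−1} = 7^{r+1} + 5^{r+1}.
Hence h_n = 7^n + 5^n for every n ≥ 1, by strong induction.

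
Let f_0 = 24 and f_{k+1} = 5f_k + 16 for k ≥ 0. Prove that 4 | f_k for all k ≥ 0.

Base case: f_0 = 24 = 4·6, so 4 | f_0.
Assume 4 | f_j, so f_j = 4t for some integer t.
Then f_{j+1} = 5f_j + 16 = 5·(4t) + 16 = 4(5t + 4), so 4 | f_{j+1}.
So the property holds for j+1, and by induction 4 | f_k for all k ≥ 0.

4 | f_k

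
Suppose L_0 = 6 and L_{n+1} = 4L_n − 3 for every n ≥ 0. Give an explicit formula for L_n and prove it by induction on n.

Claim: L_n = 5·4^n + 1.

Base case: L_0 = 6, and 5·4^0 + 1 = 5 + 1 = 6.
Assume L_m = 5·4^m + 1 for some m ≥ 0.
Then L_{m+1} = 4L_m − 3 = 4·(5·4^m + 1) − 3 = 20·4^m + 4 − 3 = 5·4^{m+1} + 1.
By induction, L_n = 5·4^n + 1 for all n ≥ 0.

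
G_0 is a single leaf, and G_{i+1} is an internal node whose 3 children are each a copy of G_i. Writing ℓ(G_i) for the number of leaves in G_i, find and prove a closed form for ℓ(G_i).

Claim: ℓ(G_i) = 3^i.

Base case: ℓ(G_0) = 1, and 3^0 = 1.
Assume ℓ(G_m) = 3^m.
Then ℓ(G_{m+1}) = 3·ℓ(G_m) = 3·3^m = 3^{m+1}.
Hence ℓ(G_i) = 3^i for every i ≥ 0, by induction.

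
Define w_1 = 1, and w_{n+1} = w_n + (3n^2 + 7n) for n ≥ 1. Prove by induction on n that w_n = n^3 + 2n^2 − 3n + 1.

Base case: w_1 = 1, and 1^3 + 2·1^2 − 3·1 + 1 = 1.
Assume w_j = j^3 + 2j^2 − 3j + 1.
Then w_{j+1} = w_j + (3j^2 + 7j) = (j^3 + 2j^2 − 3j + 1) + (3j^2 + 7j) = j^3 + 5j^2 + 4j + 1,
and (j+1)^3 + 2·(j+1)^2 − 3·(j+1) + 1 = j^3 + 5j^2 + 4j + 1.
By induction, w_n = n^3 + 2n^2 − 3n + 1 for all n ≥ 1.

w_n = n^3 + 2n^2 − 3n + 1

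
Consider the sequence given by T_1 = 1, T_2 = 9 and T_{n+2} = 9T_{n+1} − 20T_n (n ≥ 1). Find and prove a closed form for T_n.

Claim: T_n = -4^n + 5^n.

Base cases: T_1 = 1 and -4^1 + 5^1 = 1; T_2 = 9 and -4^2 + 5^2 = 9.
Assume T_j = -4^j + 5^j for all 1 ≤ j ≤ r, where r ≥ 2.
Then T_{r+1} = 9T_r − 20T_{r−1} = 9·(-4^r + 5^r) − 20·(-4^{r−1} + 5^{r−1}) = -(9·4 − 20)4^{r−1} + (9·5 − 20)5^{r−1} = -16·4^{r−1} + 25·5^{r−1} = -4^{r+1} + 5^{r+1}.
By strong induction, T_n = -4^n + 5^n for all n ≥ 1.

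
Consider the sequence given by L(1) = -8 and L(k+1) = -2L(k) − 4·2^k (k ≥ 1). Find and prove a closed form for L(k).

Claim: L(k) = 3·(-2)^k − 2^k.

Base case: L(1) = -8, and 3·(-2)^1 − 2^1 = -6 − 2 = -8.
Assume L(j) = 3·(-2)^j − 2^j for some j ≥ 1.
Then L(j+1) = -2L(j) − 4·2^j = -2·(3·(-2)^j − 2^j) − 4·2^j = 3·(-2)^{j+1} + 2·2^j − 4·2^j = 3·(-2)^{j+1} − 2·2^j = 3·(-2)^{j+1} − 2^{j+1}.
So the formula holds for j+1, and by induction L(k) = 3·(-2)^k − 2^k for all k ≥ 1.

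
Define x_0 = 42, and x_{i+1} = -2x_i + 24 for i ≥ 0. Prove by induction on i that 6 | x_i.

Base case: x_0 = 42 = 6·7, so 6 | x_0.
Assume 6 | x_j, so x_j = 6t for some integer t.
Then x_{j+1} = -2x_j + 24 = -2·(6t) + 24 = 6(-2t + 4), so 6 | x_{j+1}.
So the property holds for j+1, and by induction 6 | x_i for all i ≥ 0.

6 | x_i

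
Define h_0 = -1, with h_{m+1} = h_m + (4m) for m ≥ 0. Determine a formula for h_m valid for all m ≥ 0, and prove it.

Claim: h_m = 2m^2 − 2m − 1.

Base case: h_0 = -1, and 2·0^2 − 2·0 − 1 = -1.
Assume h_r = 2r^2 − 2r − 1.
Then h_{r+1} = h_r + (4r) = (2r^2 − 2r − 1) + (4r) = 2r^2 + 2r − 1,
and 2·(r+1)^2 − 2·(r+1) − 1 = 2r^2 + 2r − 1.
By induction, h_m = 2m^2 − 2m − 1 for all m ≥ 0.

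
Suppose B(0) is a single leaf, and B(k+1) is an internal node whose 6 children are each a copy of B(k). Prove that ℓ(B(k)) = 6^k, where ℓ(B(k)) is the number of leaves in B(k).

Base case: ℓ(B(0)) = 1, and 6^0 = 1.
Assume ℓ(B(m)) = 6^m.
Then ℓ(B(m+1)) = 6·ℓ(B(m)) = 6·6^m = 6^{m+1}.
By induction, ℓ(B(k)) = 6^k for all k ≥ 0.

ℓ(B(k)) = 6^k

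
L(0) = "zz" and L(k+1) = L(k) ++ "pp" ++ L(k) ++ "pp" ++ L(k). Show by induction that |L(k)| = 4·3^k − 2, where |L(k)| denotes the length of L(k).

Base case: |L(0)| = 2, and 4·3^0 − 2 = 2.
Assume |L(j)| = 4·3^j − 2.
Then |L(j+1)| = 3|L(j)| + 4 = 3(4·3^j − 2) + 4 = 4·3^{j+1} − 6 + 4 = 4·3^{j+1} − 2.
Hence |L(k)| = 4·3^k − 2 for every k ≥ 0, by induction.

|L(k)| = 4·3^k − 2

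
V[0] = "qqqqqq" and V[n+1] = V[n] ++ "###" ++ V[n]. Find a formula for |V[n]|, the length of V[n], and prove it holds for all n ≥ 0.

Claim: |V[n]| = 9·2^n − 3.

Base case: |V[0]| = 6, and 9·2^0 − 3 = 6.
Assume |V[j]| = 9·2^j − 3.
Then |V[j+1]| = |V[j]| + 3 + |V[j]| = 2|V[j]| + 3 = 2(9·2^j − 3) + 3 = 9·2^{j+1} − 6 + 3 = 9·2^{j+1} − 3.
By induction, |V[n]| = 9·2^n − 3 for all n ≥ 0.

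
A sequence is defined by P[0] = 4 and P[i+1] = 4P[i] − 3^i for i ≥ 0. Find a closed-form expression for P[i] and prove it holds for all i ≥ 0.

Claim: P[i] = 3·4^i + 3^i.

Base case: P[0] = 4, and 3·4^0 + 3^0 = 3 + 1 = 4.
Assume P[m] = 3·4^m + 3^m for some m ≥ 0.
Then P[m+1] = 4P[m] − 3^m = 4·(3·4^m + 3^m) − 3^m = 3·4^{m+1} + 4·3^m − 3^m = 3·4^{m+1} + 3·3^m = 3·4^{m+1} + 3^{m+1}.
By induction, P[i] = 3·4^i + 3^i for all i ≥ 0.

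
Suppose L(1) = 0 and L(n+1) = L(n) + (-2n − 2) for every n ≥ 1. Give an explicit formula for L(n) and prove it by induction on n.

Claim: L(n) = -n^2 − n + 2.

Base case: L(1) = 0, and -1^2 − 1 + 2 = 0.
Assume L(m) = -m^2 − m + 2.
Then L(m+1) = L(m) + (-2m − 2) = (-m^2 − m + 2) + (-2m − 2) = -m^2 − 3m,
and -(m+1)^2 − (m+1) + 2 = -m^2 − 3m.
Hence L(n) = -n^2 − n + 2 for every n ≥ 1, by induction.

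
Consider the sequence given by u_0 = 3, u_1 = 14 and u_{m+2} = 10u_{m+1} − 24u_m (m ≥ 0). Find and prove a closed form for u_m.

Claim: u_m = 2·4^m + 6^m.

Base cases: u_0 = 3 and 2·4^0 + 6^0 = 3; u_1 = 14 and 2·4^1 + 6^1 = 14.
Assume u_j = 2·4^j + 6^j for all 0 ≤ j ≤ r, where r ≥ 1.
Then u_{r+1} = 10u_r − 24u_{r−1} = 10·(2·4^r + 6^r) − 24·(2·4^{r−1} + 6^{r−1}) = 2·(10·4 − 24)4^{r−1} + (10·6 − 24)6^{r−1} = 32·4^{r−1} + 36·6^{r−1} = 2·4^{r+1} + 6^{r+1}.
This completes the inductive step, so u_m = 2·4^m + 6^m for all m ≥ 0.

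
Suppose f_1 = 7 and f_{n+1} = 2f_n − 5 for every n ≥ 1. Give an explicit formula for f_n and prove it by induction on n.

Claim: f_n = 2^n + 5.

Base case: f_1 = 7, and 2^1 + 5 = 2 + 5 = 7.
Assume f_j = 2^j + 5 for some j ≥ 1.
Then f_{j+1} = 2f_j − 5 = 2·(2^j + 5) − 5 = 2^{j+1} + 10 − 5 = 2^{j+1} + 5.
This completes the inductive step, so f_n = 2^n + 5 for all n ≥ 1.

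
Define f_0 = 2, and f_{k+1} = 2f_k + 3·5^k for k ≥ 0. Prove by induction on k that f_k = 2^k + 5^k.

Base case: f_0 = 2, and 2^0 + 5^0 = 1 + 1 = 2.
Assume f_j = 2^j + 5^j for some j ≥ 0.
Then f_{j+1} = 2f_j + 3·5^j = 2·(2^j + 5^j) + 3·5^j = 2^{j+1} + 2·5^j + 3·5^j = 2^{j+1} + 5·5^j = 2^{j+1} + 5^{j+1}.
So the formula holds for j+1, and by induction f_k = 2^k + 5^k for all k ≥ 0.

f_k = 2^k + 5^k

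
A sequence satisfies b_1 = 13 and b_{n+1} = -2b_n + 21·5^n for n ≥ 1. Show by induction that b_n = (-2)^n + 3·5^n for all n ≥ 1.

Base case: b_1 = 13, and (-2)^1 + 3·5^1 = -2 + 15 = 13.
Assume b_r = (-2)^r + 3·5^r for some r ≥ 1.
Then b_{r+1} = -2b_r + 21·5^r = -2·((-2)^r + 3·5^r) + 21·5^r = (-2)^{r+1} − 6·5^r + 21·5^r = (-2)^{r+1} + 15·5^r = (-2)^{r+1} + 3·5^{r+1}.
This completes the inductive step, so b_n = (-2)^n + 3·5^n for all n ≥ 1.

b_n = (-2)^n + 3·5^n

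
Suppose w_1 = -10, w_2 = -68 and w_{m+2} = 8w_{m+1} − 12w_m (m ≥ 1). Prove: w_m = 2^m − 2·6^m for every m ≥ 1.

Base cases: w_1 = -10 and 2^1 − 2·6^1 = -10; w_2 = -68 and 2^2 − 2·6^2 = -68.
Assume w_j = 2^j − 2·6^j for all 1 ≤ j ≤ r, where r ≥ 2.
Then w_{r+1} = 8w_r − 12w_{r−1} = 8·(2^r − 2·6^r) − 12·(2^{r−1} − 2·6^{r−1}) = (8·2 − 12)2^{r−1} − 2·(8·6 − 12)6^{r−1} = 4·2^{r−1} − 72·6^{r−1} = 2^{r+1} − 2·6^{r+1}.
By strong induction, w_m = 2^m − 2·6^m for all m ≥ 1.

w_m = 2^m − 2·6^m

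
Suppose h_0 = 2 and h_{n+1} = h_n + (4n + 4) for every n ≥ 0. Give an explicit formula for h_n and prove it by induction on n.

Claim: h_n = 2n^2 + 2n + 2.

Base case: h_0 = 2, and 2·0^2 + 2·0 + 2 = 2.
Assume h_m = 2m^2 + 2m + 2.
Then h_{m+1} = h_m + (4m + 4) = (2m^2 + 2m + 2) + (4m + 4) = 2m^2 + 6m + 6,
and 2·(m+1)^2 + 2·(m+1) + 2 = 2m^2 + 6m + 6.
This completes the inductive step, so h_n = 2n^2 + 2n + 2 for all n ≥ 0.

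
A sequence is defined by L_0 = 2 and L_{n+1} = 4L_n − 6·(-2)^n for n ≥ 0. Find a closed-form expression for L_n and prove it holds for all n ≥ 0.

Claim: L_n = 4^n + (-2)^n.

Base case: L_0 = 2, and 4^0 + (-2)^0 = 1 + 1 = 2.
Assume L_k = 4^k + (-2)^k for some k ≥ 0.
Then L_{k+1} = 4L_k − 6·(-2)^k = 4·(4^k + (-2)^k) − 6·(-2)^k = 4^{k+1} + 4·(-2)^k − 6·(-2)^k = 4^{k+1} − 2·(-2)^k = 4^{k+1} + (-2)^{k+1}.
This completes the inductive step, so L_n = 4^n + (-2)^n for all n ≥ 0.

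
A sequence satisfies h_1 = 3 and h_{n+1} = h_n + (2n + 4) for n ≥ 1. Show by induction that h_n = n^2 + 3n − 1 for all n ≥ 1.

Base case: h_1 = 3, and 1^2 + 3·1 − 1 = 3.
Assume h_r = r^2 + 3r − 1.
Then h_{r+1} = h_r + (2r + 4) = (r^2 + 3r − 1) + (2r + 4) = r^2 + 5r + 3,
and (r+1)^2 + 3·(r+1) − 1 = r^2 + 5r + 3.
Hence h_n = n^2 + 3n − 1 for every n ≥ 1, by induction.

h_n = n^2 + 3n − 1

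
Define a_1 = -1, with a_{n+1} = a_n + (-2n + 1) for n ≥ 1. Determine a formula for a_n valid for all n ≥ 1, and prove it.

Claim: a_n = -n^2 + 2n − 2.

Base case: a_1 = -1, and -1^2 + 2·1 − 2 = -1.
Assume a_m = -m^2 + 2m − 2.
Then a_{m+1} = a_m + (-2m + 1) = (-m^2 + 2m − 2) + (-2m + 1) = -m^2 − 1,
and -(m+1)^2 + 2·(m+1) − 2 = -m^2 − 1.
Hence a_n = -n^2 + 2n − 2 for every n ≥ 1, by induction.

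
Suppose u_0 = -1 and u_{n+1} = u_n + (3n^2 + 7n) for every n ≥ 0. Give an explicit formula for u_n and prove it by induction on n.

Claim: u_n = n^3 + 2n^2 − 3n − 1.

Base case: u_0 = -1, and 0^3 + 2·0^2 − 3·0 − 1 = -1.
Assume u_r = r^3 + 2r^2 − 3r − 1.
Then u_{r+1} = u_r + (3r^2 + 7r) = (r^3 + 2r^2 − 3r − 1) + (3r^2 + 7r) = r^3 + 5r^2 + 4r − 1,
and (r+1)^3 + 2·(r+1)^2 − 3·(r+1) − 1 = r^3 + 5r^2 + 4r − 1.
By induction, u_n = n^3 + 2n^2 − 3n − 1 for all n ≥ 0.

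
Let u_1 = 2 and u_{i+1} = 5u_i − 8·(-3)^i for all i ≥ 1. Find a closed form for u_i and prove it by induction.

Claim: u_i = 5^i + (-3)^i.

Base case: u_1 = 2, and 5^1 + (-3)^1 = 5 − 3 = 2.
Assume u_m = 5^m + (-3)^m for some m ≥ 1.
Then u_{m+1} = 5u_m − 8·(-3)^m = 5·(5^m + (-3)^m) − 8·(-3)^m = 5^{m+1} + 5·(-3)^m − 8·(-3)^m = 5^{m+1} − 3·(-3)^m = 5^{m+1} + (-3)^{m+1}.
So the formula holds for m+1, and by induction u_i = 5^i + (-3)^i for all i ≥ 1.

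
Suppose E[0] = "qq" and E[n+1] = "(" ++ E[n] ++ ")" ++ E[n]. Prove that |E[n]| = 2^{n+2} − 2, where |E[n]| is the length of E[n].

Base case: |E[0]| = 2, and 2^{0+2} − 2 = 2.
Assume |E[j]| = 2^{j+2} − 2.
Then |E[j+1]| = 1 + |E[j]| + 1 + |E[j]| = 2|E[j]| + 2 = 2(2^{j+2} − 2) + 2 = 2^{j+3} − 4 + 2 = 2^{j+3} − 2.
This completes the inductive step, so |E[n]| = 2^{n+2} − 2 for all n ≥ 0.

|E[n]| = 2^{n+2} − 2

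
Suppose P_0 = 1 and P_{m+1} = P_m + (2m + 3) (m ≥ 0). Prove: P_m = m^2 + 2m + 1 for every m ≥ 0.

Base case: P_0 = 1, and 0^2 + 2·0 + 1 = 1.
Assume P_r = r^2 + 2r + 1.
Then P_{r+1} = P_r + (2r + 3) = (r^2 + 2r + 1) + (2r + 3) = r^2 + 4r + 4,
and (r+1)^2 + 2·(r+1) + 1 = r^2 + 4r + 4.
This completes the inductive step, so P_m = m^2 + 2m + 1 for all m ≥ 0.

P_m = m^2 + 2m + 1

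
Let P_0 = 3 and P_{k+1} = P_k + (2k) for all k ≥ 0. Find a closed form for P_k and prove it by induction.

Claim: P_k = k^2 − k + 3.

Base case: P_0 = 3, and 0^2 − 0 + 3 = 3.
Assume P_j = j^2 − j + 3.
Then P_{j+1} = P_j + (2j) = (j^2 − j + 3) + (2j) = j^2 + j + 3,
and (j+1)^2 − (j+1) + 3 = j^2 + j + 3.
By induction, P_k = k^2 − k + 3 for all k ≥ 0.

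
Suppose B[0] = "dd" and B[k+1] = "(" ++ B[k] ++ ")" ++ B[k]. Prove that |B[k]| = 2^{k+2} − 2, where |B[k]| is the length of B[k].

Base case: |B[0]| = 2, and 2^{0+2} − 2 = 2.
Assume |B[r]| = 2^{r+2} − 2.
Then |B[r+1]| = 1 + |B[r]| + 1 + |B[r]| = 2|B[r]| + 2 = 2(2^{r+2} − 2) + 2 = 2^{r+3} − 4 + 2 = 2^{r+3} − 2.
Hence |B[k]| = 2^{k+2} − 2 for every k ≥ 0, by induction.

|B[k]| = 2^{k+2} − 2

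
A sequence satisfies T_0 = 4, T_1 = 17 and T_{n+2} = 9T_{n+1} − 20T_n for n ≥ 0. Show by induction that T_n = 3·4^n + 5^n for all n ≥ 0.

Base cases: T_0 = 4 and 3·4^0 + 5^0 = 4; T_1 = 17 and 3·4^1 + 5^1 = 17.
Assume T_j = 3·4^j + 5^j for all 0 ≤ j ≤ r, where r ≥ 1.
Then T_{r+1} = 9T_r − 20T_{r−1} = 9·(3·4^r + 5^r) − 20·(3·4^{r−1} + 5^{r−1}) = 3·(9·4 − 20)4^{r−1} + (9·5 − 20)5^{r−1} = 48·4^{r−1} + 25·5^{r−1} = 3·4^{r+1} + 5^{r+1}.
So the formula holds for r+1, and by strong induction T_n = 3·4^n + 5^n for all n ≥ 0.

T_n = 3·4^n + 5^n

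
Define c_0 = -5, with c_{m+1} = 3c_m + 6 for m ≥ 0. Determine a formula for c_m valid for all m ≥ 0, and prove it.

Claim: c_m = -2·3^m − 3.

Base case: c_0 = -5, and -2·3^0 − 3 = -2 − 3 = -5.
Assume c_r = -2·3^r − 3 for some r ≥ 0.
Then c_{r+1} = 3c_r + 6 = 3·(-2·3^r − 3) + 6 = -6·3^r − 9 + 6 = -2·3^{r+1} − 3.
Hence c_m = -2·3^m − 3 for every m ≥ 0, by induction.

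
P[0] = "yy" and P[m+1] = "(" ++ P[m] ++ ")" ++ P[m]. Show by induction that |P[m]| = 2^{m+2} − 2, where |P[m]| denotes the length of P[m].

Base case: |P[0]| = 2, and 2^{0+2} − 2 = 2.
Assume |P[k]| = 2^{k+2} − 2.
Then |P[k+1]| = 1 + |P[k]| + 1 + |P[k]| = 2|P[k]| + 2 = 2(2^{k+2} − 2) + 2 = 2^{k+3} − 4 + 2 = 2^{k+3} − 2.
Hence |P[m]| = 2^{m+2} − 2 for every m ≥ 0, by induction.

|P[m]| = 2^{m+2} − 2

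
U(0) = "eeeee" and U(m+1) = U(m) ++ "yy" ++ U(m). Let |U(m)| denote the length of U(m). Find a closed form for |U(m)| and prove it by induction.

Claim: |U(m)| = 7·2^m − 2.

Base case: |U(0)| = 5, and 7·2^0 − 2 = 5.
Assume |U(j)| = 7·2^j − 2.
Then |U(j+1)| = |U(j)| + 2 + |U(j)| = 2|U(j)| + 2 = 2(7·2^j − 2) + 2 = 7·2^{j+1} − 4 + 2 = 7·2^{j+1} − 2.
This completes the inductive step, so |U(m)| = 7·2^m − 2 for all m ≥ 0.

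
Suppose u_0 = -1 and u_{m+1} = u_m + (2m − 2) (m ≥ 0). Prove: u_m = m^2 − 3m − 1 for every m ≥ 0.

Base case: u_0 = -1, and 0^2 − 3·0 − 1 = -1.
Assume u_r = r^2 − 3r − 1.
Then u_{r+1} = u_r + (2r − 2) = (r^2 − 3r − 1) + (2r − 2) = r^2 − r − 3,
and (r+1)^2 − 3·(r+1) − 1 = r^2 − r − 3.
By induction, u_m = m^2 − 3m − 1 for all m ≥ 0.

u_m = m^2 − 3m − 1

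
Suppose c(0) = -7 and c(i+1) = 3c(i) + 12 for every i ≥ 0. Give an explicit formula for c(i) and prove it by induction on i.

Claim: c(i) = -3^i − 6.

Base case: c(0) = -7, and -3^0 − 6 = -1 − 6 = -7.
Assume c(k) = -3^k − 6 for some k ≥ 0.
Then c(k+1) = 3c(k) + 12 = 3·(-3^k − 6) + 12 = -3^{k+1} − 18 + 12 = -3^{k+1} − 6.
So the formula holds for k+1, and by induction c(i) = -3^i − 6 for all i ≥ 0.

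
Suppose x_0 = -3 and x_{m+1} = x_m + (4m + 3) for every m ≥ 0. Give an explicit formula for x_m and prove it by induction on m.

Claim: x_m = 2m^2 + m − 3.

Base case: x_0 = -3, and 2·0^2 + 0 − 3 = -3.
Assume x_j = 2j^2 + j − 3.
Then x_{j+1} = x_j + (4j + 3) = (2j^2 + j − 3) + (4j + 3) = 2j^2 + 5j,
and 2·(j+1)^2 + (j+1) − 3 = 2j^2 + 5j.
Hence x_m = 2m^2 + m − 3 for every m ≥ 0, by induction.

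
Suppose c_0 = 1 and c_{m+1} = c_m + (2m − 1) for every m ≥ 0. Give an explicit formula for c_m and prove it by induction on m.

Claim: c_m = m^2 − 2m + 1.

Base case: c_0 = 1, and 0^2 − 2·0 + 1 = 1.
Assume c_r = r^2 − 2r + 1.
Then c_{r+1} = c_r + (2r − 1) = (r^2 − 2r + 1) + (2r − 1) = r^2,
and (r+1)^2 − 2·(r+1) + 1 = r^2.
Hence c_m = m^2 − 2m + 1 for every m ≥ 0, by induction.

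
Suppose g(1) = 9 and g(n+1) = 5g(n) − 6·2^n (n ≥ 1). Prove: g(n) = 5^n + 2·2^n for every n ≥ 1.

Base case: g(1) = 9, and 5^1 + 2·2^1 = 5 + 4 = 9.
Assume g(m) = 5^m + 2·2^m for some m ≥ 1.
Then g(m+1) = 5g(m) − 6·2^m = 5·(5^m + 2·2^m) − 6·2^m = 5^{m+1} + 10·2^m − 6·2^m = 5^{m+1} + 4·2^m = 5^{m+1} + 2·2^{m+1}.
Hence g(n) = 5^n + 2·2^n for every n ≥ 1, by induction.

g(n) = 5^n + 2·2^n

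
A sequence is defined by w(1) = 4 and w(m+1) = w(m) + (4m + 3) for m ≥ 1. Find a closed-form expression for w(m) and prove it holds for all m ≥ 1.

Claim: w(m) = 2m^2 + m + 1.

Base case: w(1) = 4, and 2·1^2 + 1 + 1 = 4.
Assume w(k) = 2k^2 + k + 1.
Then w(k+1) = w(k) + (4k + 3) = (2k^2 + k + 1) + (4k + 3) = 2k^2 + 5k + 4,
and 2·(k+1)^2 + (k+1) + 1 = 2k^2 + 5k + 4.
Hence w(m) = 2m^2 + m + 1 for every m ≥ 1, by induction.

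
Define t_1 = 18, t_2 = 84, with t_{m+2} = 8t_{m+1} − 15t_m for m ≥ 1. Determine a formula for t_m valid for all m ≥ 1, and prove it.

Claim: t_m = 3·5^m + 3^m.

Base cases: t_1 = 18 and 3·5^1 + 3^1 = 18; t_2 = 84 and 3·5^2 + 3^2 = 84.
Assume t_j = 3·5^j + 3^j for all 1 ≤ j ≤ r, where r ≥ 2.
Then t_{r+1} = 8t_r − 15t_{r−1} = 8·(3·5^r + 3^r) − 15·(3·5^{r−1} + 3^{r−1}) = 3·(8·5 − 15)5^{r−1} + (8·3 − 15)3^{r−1} = 75·5^{r−1} + 9·3^{r−1} = 3·5^{r+1} + 3^{r+1}.
This completes the inductive step, so t_m = 3·5^m + 3^m for all m ≥ 1.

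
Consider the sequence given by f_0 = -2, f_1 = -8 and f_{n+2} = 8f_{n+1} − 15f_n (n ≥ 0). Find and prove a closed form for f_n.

Claim: f_n = -5^n − 3^n.

Base cases: f_0 = -2 and -5^0 − 3^0 = -2; f_1 = -8 and -5^1 − 3^1 = -8.
Assume f_i = -5^i − 3^i for all 0 ≤ i ≤ j, where j ≥ 1.
Then f_{j+1} = 8f_j − 15f_{j−1} = 8·(-5^j − 3^j) − 15·(-5^{j−1} − 3^{j−1}) = -(8·5 − 15)5^{j−1} − (8·3 − 15)3^{j−1} = -25·5^{j−1} − 9·3^{j−1} = -5^{j+1} − 3^{j+1}.
This completes the inductive step, so f_n = -5^n − 3^n for all n ≥ 0.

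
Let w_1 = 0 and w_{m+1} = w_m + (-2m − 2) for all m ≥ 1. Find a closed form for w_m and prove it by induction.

Claim: w_m = -m^2 − m + 2.

Base case: w_1 = 0, and -1^2 − 1 + 2 = 0.
Assume w_k = -k^2 − k + 2.
Then w_{k+1} = w_k + (-2k − 2) = (-k^2 − k + 2) + (-2k − 2) = -k^2 − 3k,
and -(k+1)^2 − (k+1) + 2 = -k^2 − 3k.
This completes the inductive step, so w_m = -m^2 − m + 2 for all m ≥ 1.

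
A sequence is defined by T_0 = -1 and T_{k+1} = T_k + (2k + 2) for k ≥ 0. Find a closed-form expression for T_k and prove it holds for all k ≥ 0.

Claim: T_k = k^2 + k − 1.

Base case: T_0 = -1, and 0^2 + 0 − 1 = -1.
Assume T_j = j^2 + j − 1.
Then T_{j+1} = T_j + (2j + 2) = (j^2 + j − 1) + (2j + 2) = j^2 + 3j + 1,
and (j+1)^2 + (j+1) − 1 = j^2 + 3j + 1.
This completes the inductive step, so T_k = k^2 + k − 1 for all k ≥ 0.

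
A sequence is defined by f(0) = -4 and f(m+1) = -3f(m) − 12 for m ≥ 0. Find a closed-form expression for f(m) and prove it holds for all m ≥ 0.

Claim: f(m) = -(-3)^m − 3.

Base case: f(0) = -4, and -(-3)^0 − 3 = -1 − 3 = -4.
Assume f(j) = -(-3)^j − 3 for some j ≥ 0.
Then f(j+1) = -3f(j) − 12 = -3·(-(-3)^j − 3) − 12 = 3·(-3)^j + 9 − 12 = -(-3)^{j+1} − 3.
This completes the inductive step, so f(m) = -(-3)^m − 3 for all m ≥ 0.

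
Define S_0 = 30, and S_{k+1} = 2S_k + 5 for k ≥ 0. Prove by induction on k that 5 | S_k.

Base case: S_0 = 30 = 5·6, so 5 | S_0.
Assume 5 | S_m, so S_m = 5t for some integer t.
Then S_{m+1} = 2S_m + 5 = 2·(5t) + 5 = 5(2t + 1), so 5 | S_{m+1}.
This completes the inductive step, so 5 | S_k for all k ≥ 0.

5 | S_k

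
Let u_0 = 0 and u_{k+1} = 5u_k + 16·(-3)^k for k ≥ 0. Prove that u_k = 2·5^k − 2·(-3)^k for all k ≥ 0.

Base case: u_0 = 0, and 2·5^0 − 2·(-3)^0 = 2 − 2 = 0.
Assume u_j = 2·5^j − 2·(-3)^j for some j ≥ 0.
Then u_{j+1} = 5u_j + 16·(-3)^j = 5·(2·5^j − 2·(-3)^j) + 16·(-3)^j = 2·5^{j+1} − 10·(-3)^j + 16·(-3)^j = 2·5^{j+1} + 6·(-3)^j = 2·5^{j+1} − 2·(-3)^{j+1}.
So the formula holds for j+1, and by induction u_k = 2·5^k − 2·(-3)^k for all k ≥ 0.

u_k = 2·5^k − 2·(-3)^k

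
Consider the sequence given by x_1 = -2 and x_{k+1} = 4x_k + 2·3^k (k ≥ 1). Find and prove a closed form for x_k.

Claim: x_k = 4^k − 2·3^k.

Base case: x_1 = -2, and 4^1 − 2·3^1 = 4 − 6 = -2.
Assume x_j = 4^j − 2·3^j for some j ≥ 1.
Then x_{j+1} = 4x_j + 2·3^j = 4·(4^j − 2·3^j) + 2·3^j = 4^{j+1} − 8·3^j + 2·3^j = 4^{j+1} − 6·3^j = 4^{j+1} − 2·3^{j+1}.
So the formula holds for j+1, and by induction x_k = 4^k − 2·3^k for all k ≥ 1.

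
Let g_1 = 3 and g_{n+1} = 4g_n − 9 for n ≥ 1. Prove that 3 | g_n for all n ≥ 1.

Base case: g_1 = 3 = 3·1, so 3 | g_1.
Assume 3 | g_j, so g_j = 3t for some integer t.
Then g_{j+1} = 4g_j − 9 = 4·(3t) − 9 = 3(4t − 3), so 3 | g_{j+1}.
Hence 3 | g_n for every n ≥ 1, by induction.

3 | g_n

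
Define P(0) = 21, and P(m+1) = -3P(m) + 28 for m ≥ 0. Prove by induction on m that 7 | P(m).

Base case: P(0) = 21 = 7·3, so 7 | P(0).
Assume 7 | P(j), so P(j) = 7t for some integer t.
Then P(j+1) = -3P(j) + 28 = -3·(7t) + 28 = 7(-3t + 4), so 7 | P(j+1).
This completes the inductive step, so 7 | P(m) for all m ≥ 0.

7 | P(m)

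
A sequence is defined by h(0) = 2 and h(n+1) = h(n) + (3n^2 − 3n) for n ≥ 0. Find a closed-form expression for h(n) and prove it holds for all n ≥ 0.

Claim: h(n) = n^3 − 3n^2 + 2n + 2.

Base case: h(0) = 2, and 0^3 − 3·0^2 + 2·0 + 2 = 2.
Assume h(r) = r^3 − 3r^2 + 2r + 2.
Then h(r+1) = h(r) + (3r^2 − 3r) = (r^3 − 3r^2 + 2r + 2) + (3r^2 − 3r) = r^3 − r + 2,
and (r+1)^3 − 3·(r+1)^2 + 2·(r+1) + 2 = r^3 − r + 2.
Hence h(n) = n^3 − 3n^2 + 2n + 2 for every n ≥ 0, by induction.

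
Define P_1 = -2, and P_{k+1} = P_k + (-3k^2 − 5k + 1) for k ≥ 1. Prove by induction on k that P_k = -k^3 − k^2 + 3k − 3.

Base case: P_1 = -2, and -1^3 − 1^2 + 3·1 − 3 = -2.
Assume P_r = -r^3 − r^2 + 3r − 3.
Then P_{r+1} = P_r + (-3r^2 − 5r + 1) = (-r^3 − r^2 + 3r − 3) + (-3r^2 − 5r + 1) = -r^3 − 4r^2 − 2r − 2,
and -(r+1)^3 − (r+1)^2 + 3·(r+1) − 3 = -r^3 − 4r^2 − 2r − 2.
This completes the inductive step, so P_k = -k^3 − k^2 + 3k − 3 for all k ≥ 1.

P_k = -k^3 − k^2 + 3k − 3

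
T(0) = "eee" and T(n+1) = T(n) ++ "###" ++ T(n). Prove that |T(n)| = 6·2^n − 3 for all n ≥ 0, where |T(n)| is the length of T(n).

Base case: |T(0)| = 3, and 6·2^0 − 3 = 3.
Assume |T(m)| = 6·2^m − 3.
Then |T(m+1)| = |T(m)| + 3 + |T(m)| = 2|T(m)| + 3 = 2(6·2^m − 3) + 3 = 6·2^{m+1} − 6 + 3 = 6·2^{m+1} − 3.
So the formula holds for m+1, and by induction |T(n)| = 6·2^n − 3 for all n ≥ 0.

|T(n)| = 6·2^n − 3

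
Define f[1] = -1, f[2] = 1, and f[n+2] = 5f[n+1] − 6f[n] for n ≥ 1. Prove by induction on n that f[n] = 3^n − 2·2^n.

Base cases: f[1] = -1 and 3^1 − 2·2^1 = -1; f[2] = 1 and 3^2 − 2·2^2 = 1.
Assume f[j] = 3^j − 2·2^j for all 1 ≤ j ≤ k, where k ≥ 2.
Then f[k+1] = 5f[k] − 6f[k−1] = 5·(3^k − 2·2^k) − 6·(3^{k−1} − 2·2^{k−1}) = (5·3 − 6)3^{k−1} − 2·(5·2 − 6)2^{k−1} = 9·3^{k−1} − 8·2^{k−1} = 3^{k+1} − 2·2^{k+1}.
Hence f[n] = 3^n − 2·2^n for every n ≥ 1, by strong induction.

f[n] = 3^n − 2·2^n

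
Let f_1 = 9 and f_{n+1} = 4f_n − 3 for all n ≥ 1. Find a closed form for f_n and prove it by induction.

Claim: f_n = 2·4^n + 1.

Base case: f_1 = 9, and 2·4^1 + 1 = 8 + 1 = 9.
Assume f_k = 2·4^k + 1 for some k ≥ 1.
Then f_{k+1} = 4f_k − 3 = 4·(2·4^k + 1) − 3 = 8·4^k + 4 − 3 = 2·4^{k+1} + 1.
Hence f_n = 2·4^n + 1 for every n ≥ 1, by induction.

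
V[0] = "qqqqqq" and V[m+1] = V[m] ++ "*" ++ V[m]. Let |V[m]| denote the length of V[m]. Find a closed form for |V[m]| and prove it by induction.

Claim: |V[m]| = 7·2^m − 1.

Base case: |V[0]| = 6, and 7·2^0 − 1 = 6.
Assume |V[j]| = 7·2^j − 1.
Then |V[j+1]| = |V[j]| + 1 + |V[j]| = 2|V[j]| + 1 = 2(7·2^j − 1) + 1 = 7·2^{j+1} − 2 + 1 = 7·2^{j+1} − 1.
So the formula holds for j+1, and by induction |V[m]| = 7·2^m − 1 for all m ≥ 0.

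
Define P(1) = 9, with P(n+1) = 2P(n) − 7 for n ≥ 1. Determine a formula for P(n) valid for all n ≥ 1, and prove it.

Claim: P(n) = 2^n + 7.

Base case: P(1) = 9, and 2^1 + 7 = 2 + 7 = 9.
Assume P(m) = 2^m + 7 for some m ≥ 1.
Then P(m+1) = 2P(m) − 7 = 2·(2^m + 7) − 7 = 2^{m+1} + 14 − 7 = 2^{m+1} + 7.
Hence P(n) = 2^n + 7 for every n ≥ 1, by induction.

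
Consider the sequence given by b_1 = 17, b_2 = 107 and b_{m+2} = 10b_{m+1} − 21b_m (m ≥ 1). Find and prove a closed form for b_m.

Claim: b_m = 2·7^m + 3^m.

Base cases: b_1 = 17 and 2·7^1 + 3^1 = 17; b_2 = 107 and 2·7^2 + 3^2 = 107.
Assume b_j = 2·7^j + 3^j for all 1 ≤ j ≤ k, where k ≥ 2.
Then b_{k+1} = 10b_k − 21b_{k−1} = 10·(2·7^k + 3^k) − 21·(2·7^{k−1} + 3^{k−1}) = 2·(10·7 − 21)7^{k−1} + (10·3 − 21)3^{k−1} = 98·7^{k−1} + 9·3^{k−1} = 2·7^{k+1} + 3^{k+1}.
Hence b_m = 2·7^m + 3^m for every m ≥ 1, by strong induction.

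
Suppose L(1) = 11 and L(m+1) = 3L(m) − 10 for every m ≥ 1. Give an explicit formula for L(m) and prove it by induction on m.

Claim: L(m) = 2·3^m + 5.

Base case: L(1) = 11, and 2·3^1 + 5 = 6 + 5 = 11.
Assume L(k) = 2·3^k + 5 for some k ≥ 1.
Then L(k+1) = 3L(k) − 10 = 3·(2·3^k + 5) − 10 = 6·3^k + 15 − 10 = 2·3^{k+1} + 5.
So the formula holds for k+1, and by induction L(m) = 2·3^m + 5 for all m ≥ 1.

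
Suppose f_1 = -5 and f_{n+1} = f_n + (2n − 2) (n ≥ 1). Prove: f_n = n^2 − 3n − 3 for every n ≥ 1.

Base case: f_1 = -5, and 1^2 − 3·1 − 3 = -5.
Assume f_r = r^2 − 3r − 3.
Then f_{r+1} = f_r + (2r − 2) = (r^2 − 3r − 3) + (2r − 2) = r^2 − r − 5,
and (r+1)^2 − 3·(r+1) − 3 = r^2 − r − 5.
Hence f_n = n^2 − 3n − 3 for every n ≥ 1, by induction.

f_n = n^2 − 3n − 3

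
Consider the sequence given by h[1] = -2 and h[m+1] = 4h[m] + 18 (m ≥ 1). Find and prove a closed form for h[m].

Claim: h[m] = 4^m − 6.

Base case: h[1] = -2, and 4^1 − 6 = 4 − 6 = -2.
Assume h[r] = 4^r − 6 for some r ≥ 1.
Then h[r+1] = 4h[r] + 18 = 4·(4^r − 6) + 18 = 4^{r+1} − 24 + 18 = 4^{r+1} − 6.
Hence h[m] = 4^m − 6 for every m ≥ 1, by induction.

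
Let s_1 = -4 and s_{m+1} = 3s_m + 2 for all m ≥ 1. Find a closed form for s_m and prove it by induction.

Claim: s_m = -3^m − 1.

Base case: s_1 = -4, and -3^1 − 1 = -3 − 1 = -4.
Assume s_k = -3^k − 1 for some k ≥ 1.
Then s_{k+1} = 3s_k + 2 = 3·(-3^k − 1) + 2 = -3^{k+1} − 3 + 2 = -3^{k+1} − 1.
Hence s_m = -3^m − 1 for every m ≥ 1, by induction.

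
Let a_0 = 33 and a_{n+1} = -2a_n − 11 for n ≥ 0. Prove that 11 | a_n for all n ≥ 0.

Base case: a_0 = 33 = 11·3, so 11 | a_0.
Assume 11 | a_j, so a_j = 11t for some integer t.
Then a_{j+1} = -2a_j − 11 = -2·(11t) − 11 = 11(-2t − 1), so 11 | a_{j+1}.
By induction, 11 | a_n for all n ≥ 0.

11 | a_n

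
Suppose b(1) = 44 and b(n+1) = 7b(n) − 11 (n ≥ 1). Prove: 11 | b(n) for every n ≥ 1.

Base case: b(1) = 44 = 11·4, so 11 | b(1).
Assume 11 | b(j), so b(j) = 11t for some integer t.
Then b(j+1) = 7b(j) − 11 = 7·(11t) − 11 = 11(7t − 1), so 11 | b(j+1).
So the property holds for j+1, and by induction 11 | b(n) for all n ≥ 1.

11 | b(n)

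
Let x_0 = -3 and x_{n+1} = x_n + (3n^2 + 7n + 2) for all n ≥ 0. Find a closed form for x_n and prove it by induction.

Claim: x_n = n^3 + 2n^2 − n − 3.

Base case: x_0 = -3, and 0^3 + 2·0^2 − 0 − 3 = -3.
Assume x_j = j^3 + 2j^2 − j − 3.
Then x_{j+1} = x_j + (3j^2 + 7j + 2) = (j^3 + 2j^2 − j − 3) + (3j^2 + 7j + 2) = j^3 + 5j^2 + 6j − 1,
and (j+1)^3 + 2·(j+1)^2 − (j+1) − 3 = j^3 + 5j^2 + 6j − 1.
Hence x_n = n^3 + 2n^2 − n − 3 for every n ≥ 0, by induction.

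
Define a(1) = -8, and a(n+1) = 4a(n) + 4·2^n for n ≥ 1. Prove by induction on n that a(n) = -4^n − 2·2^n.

Base case: a(1) = -8, and -4^1 − 2·2^1 = -4 − 4 = -8.
Assume a(m) = -4^m − 2·2^m for some m ≥ 1.
Then a(m+1) = 4a(m) + 4·2^m = 4·(-4^m − 2·2^m) + 4·2^m = -4^{m+1} − 8·2^m + 4·2^m = -4^{m+1} − 4·2^m = -4^{m+1} − 2·2^{m+1}.
So the formula holds for m+1, and by induction a(n) = -4^n − 2·2^n for all n ≥ 1.

a(n) = -4^n − 2·2^n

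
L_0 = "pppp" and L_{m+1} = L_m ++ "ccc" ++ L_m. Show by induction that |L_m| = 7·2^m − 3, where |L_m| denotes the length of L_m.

Base case: |L_0| = 4, and 7·2^0 − 3 = 4.
Assume |L_j| = 7·2^j − 3.
Then |L_{j+1}| = |L_j| + 3 + |L_j| = 2|L_j| + 3 = 2(7·2^j − 3) + 3 = 7·2^{j+1} − 6 + 3 = 7·2^{j+1} − 3.
So the formula holds for j+1, and by induction |L_m| = 7·2^m − 3 for all m ≥ 0.

|L_m| = 7·2^m − 3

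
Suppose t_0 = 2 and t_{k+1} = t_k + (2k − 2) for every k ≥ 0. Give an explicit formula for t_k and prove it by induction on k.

Claim: t_k = k^2 − 3k + 2.

Base case: t_0 = 2, and 0^2 − 3·0 + 2 = 2.
Assume t_j = j^2 − 3j + 2.
Then t_{j+1} = t_j + (2j − 2) = (j^2 − 3j + 2) + (2j − 2) = j^2 − j,
and (j+1)^2 − 3·(j+1) + 2 = j^2 − j.
This completes the inductive step, so t_k = k^2 − 3k + 2 for all k ≥ 0.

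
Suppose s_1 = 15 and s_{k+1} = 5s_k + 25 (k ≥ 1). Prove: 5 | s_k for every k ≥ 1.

Base case: s_1 = 15 = 5·3, so 5 | s_1.
Assume 5 | s_m, so s_m = 5t for some integer t.
Then s_{m+1} = 5s_m + 25 = 5·(5t) + 25 = 5(5t + 5), so 5 | s_{m+1}.
By induction, 5 | s_k for all k ≥ 1.

5 | s_k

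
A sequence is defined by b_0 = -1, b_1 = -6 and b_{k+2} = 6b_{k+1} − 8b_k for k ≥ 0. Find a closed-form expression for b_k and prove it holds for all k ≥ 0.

Claim: b_k = 2^k − 2·4^k.

Base cases: b_0 = -1 and 2^0 − 2·4^0 = -1; b_1 = -6 and 2^1 − 2·4^1 = -6.
Assume b_i = 2^i − 2·4^i for all 0 ≤ i ≤ j, where j ≥ 1.
Then b_{j+1} = 6b_j − 8b_{j−1} = 6·(2^j − 2·4^j) − 8·(2^{j−1} − 2·4^{j−1}) = (6·2 − 8)2^{j−1} − 2·(6·4 − 8)4^{j−1} = 4·2^{j−1} − 32·4^{j−1} = 2^{j+1} − 2·4^{j+1}.
So the formula holds for j+1, and by strong induction b_k = 2^k − 2·4^k for all k ≥ 0.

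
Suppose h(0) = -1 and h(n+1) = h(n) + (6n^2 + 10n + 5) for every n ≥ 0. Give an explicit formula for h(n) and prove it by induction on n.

Claim: h(n) = 2n^3 + 2n^2 + n − 1.

Base case: h(0) = -1, and 2·0^3 + 2·0^2 + 0 − 1 = -1.
Assume h(k) = 2k^3 + 2k^2 + k − 1.
Then h(k+1) = h(k) + (6k^2 + 10k + 5) = (2k^3 + 2k^2 + k − 1) + (6k^2 + 10k + 5) = 2k^3 + 8k^2 + 11k + 4,
and 2·(k+1)^3 + 2·(k+1)^2 + (k+1) − 1 = 2k^3 + 8k^2 + 11k + 4.
By induction, h(n) = 2n^3 + 2n^2 + n − 1 for all n ≥ 0.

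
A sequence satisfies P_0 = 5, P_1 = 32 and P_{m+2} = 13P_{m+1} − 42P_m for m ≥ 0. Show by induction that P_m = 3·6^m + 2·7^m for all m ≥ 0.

Base cases: P_0 = 5 and 3·6^0 + 2·7^0 = 5; P_1 = 32 and 3·6^1 + 2·7^1 = 32.
Assume P_j = 3·6^j + 2·7^j for all 0 ≤ j ≤ k, where k ≥ 1.
Then P_{k+1} = 13P_k − 42P_{k−1} = 13·(3·6^k + 2·7^k) − 42·(3·6^{k−1} + 2·7^{k−1}) = 3·(13·6 − 42)6^{k−1} + 2·(13·7 − 42)7^{k−1} = 108·6^{k−1} + 98·7^{k−1} = 3·6^{k+1} + 2·7^{k+1}.
Hence P_m = 3·6^m + 2·7^m for every m ≥ 0, by strong induction.

P_m = 3·6^m + 2·7^m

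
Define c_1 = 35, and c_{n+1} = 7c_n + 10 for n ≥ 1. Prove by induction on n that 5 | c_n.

Base case: c_1 = 35 = 5·7, so 5 | c_1.
Assume 5 | c_j, so c_j = 5t for some integer t.
Then c_{j+1} = 7c_j + 10 = 7·(5t) + 10 = 5(7t + 2), so 5 | c_{j+1}.
This completes the inductive step, so 5 | c_n for all n ≥ 1.

5 | c_n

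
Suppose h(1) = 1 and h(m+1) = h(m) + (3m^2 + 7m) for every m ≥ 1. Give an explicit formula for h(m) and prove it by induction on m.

Claim: h(m) = m^3 + 2m^2 − 3m + 1.

Base case: h(1) = 1, and 1^3 + 2·1^2 − 3·1 + 1 = 1.
Assume h(k) = k^3 + 2k^2 − 3k + 1.
Then h(k+1) = h(k) + (3k^2 + 7k) = (k^3 + 2k^2 − 3k + 1) + (3k^2 + 7k) = k^3 + 5k^2 + 4k + 1,
and (k+1)^3 + 2·(k+1)^2 − 3·(k+1) + 1 = k^3 + 5k^2 + 4k + 1.
By induction, h(m) = m^3 + 2m^2 − 3m + 1 for all m ≥ 1.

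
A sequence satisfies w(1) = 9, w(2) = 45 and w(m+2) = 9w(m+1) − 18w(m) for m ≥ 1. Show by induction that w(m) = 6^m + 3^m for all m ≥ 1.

Base cases: w(1) = 9 and 6^1 + 3^1 = 9; w(2) = 45 and 6^2 + 3^2 = 45.
Assume w(j) = 6^j + 3^j for all 1 ≤ j ≤ k, where k ≥ 2.
Then w(k+1) = 9w(k) − 18w(k−1) = 9·(6^k + 3^k) − 18·(6^{k−1} + 3^{k−1}) = (9·6 − 18)6^{k−1} + (9·3 − 18)3^{k−1} = 36·6^{k−1} + 9·3^{k−1} = 6^{k+1} + 3^{k+1}.
So the formula holds for k+1, and by strong induction w(m) = 6^m + 3^m for all m ≥ 1.

w(m) = 6^m + 3^m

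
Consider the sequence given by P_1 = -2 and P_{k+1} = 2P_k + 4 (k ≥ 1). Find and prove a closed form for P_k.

Claim: P_k = 2^k − 4.

Base case: P_1 = -2, and 2^1 − 4 = 2 − 4 = -2.
Assume P_j = 2^j − 4 for some j ≥ 1.
Then P_{j+1} = 2P_j + 4 = 2·(2^j − 4) + 4 = 2^{j+1} − 8 + 4 = 2^{j+1} − 4.
Hence P_k = 2^k − 4 for every k ≥ 1, by induction.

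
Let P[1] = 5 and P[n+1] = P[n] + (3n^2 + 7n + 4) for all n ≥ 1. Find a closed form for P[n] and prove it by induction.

Claim: P[n] = n^3 + 2n^2 + n + 1.

Base case: P[1] = 5, and 1^3 + 2·1^2 + 1 + 1 = 5.
Assume P[r] = r^3 + 2r^2 + r + 1.
Then P[r+1] = P[r] + (3r^2 + 7r + 4) = (r^3 + 2r^2 + r + 1) + (3r^2 + 7r + 4) = r^3 + 5r^2 + 8r + 5,
and (r+1)^3 + 2·(r+1)^2 + (r+1) + 1 = r^3 + 5r^2 + 8r + 5.
Hence P[n] = n^3 + 2n^2 + n + 1 for every n ≥ 1, by induction.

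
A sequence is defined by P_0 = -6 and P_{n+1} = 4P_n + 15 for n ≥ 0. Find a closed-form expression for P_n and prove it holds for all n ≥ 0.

Claim: P_n = -4^n − 5.

Base case: P_0 = -6, and -4^0 − 5 = -1 − 5 = -6.
Assume P_k = -4^k − 5 for some k ≥ 0.
Then P_{k+1} = 4P_k + 15 = 4·(-4^k − 5) + 15 = -4^{k+1} − 20 + 15 = -4^{k+1} − 5.
This completes the inductive step, so P_n = -4^n − 5 for all n ≥ 0.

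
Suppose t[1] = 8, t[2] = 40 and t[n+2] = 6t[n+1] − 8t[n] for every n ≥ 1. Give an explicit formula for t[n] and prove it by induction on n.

Claim: t[n] = 3·4^n − 2·2^n.

Base cases: t[1] = 8 and 3·4^1 − 2·2^1 = 8; t[2] = 40 and 3·4^2 − 2·2^2 = 40.
Assume t[j] = 3·4^j − 2·2^j for all 1 ≤ j ≤ r, where r ≥ 2.
Then t[r+1] = 6t[r] − 8t[r−1] = 6·(3·4^r − 2·2^r) − 8·(3·4^{r−1} − 2·2^{r−1}) = 3·(6·4 − 8)4^{r−1} − 2·(6·2 − 8)2^{r−1} = 48·4^{r−1} − 8·2^{r−1} = 3·4^{r+1} − 2·2^{r+1}.
So the formula holds for r+1, and by strong induction t[n] = 3·4^n − 2·2^n for all n ≥ 1.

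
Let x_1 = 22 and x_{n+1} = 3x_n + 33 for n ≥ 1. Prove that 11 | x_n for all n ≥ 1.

Base case: x_1 = 22 = 11·2, so 11 | x_1.
Assume 11 | x_r, so x_r = 11t for some integer t.
Then x_{r+1} = 3x_r + 33 = 3·(11t) + 33 = 11(3t + 3), so 11 | x_{r+1}.
By induction, 11 | x_n for all n ≥ 1.

11 | x_n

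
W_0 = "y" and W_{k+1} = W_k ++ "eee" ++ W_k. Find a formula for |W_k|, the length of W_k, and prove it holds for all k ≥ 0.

Claim: |W_k| = 2^{k+2} − 3.

Base case: |W_0| = 1, and 2^{0+2} − 3 = 1.
Assume |W_j| = 2^{j+2} − 3.
Then |W_{j+1}| = |W_j| + 3 + |W_j| = 2|W_j| + 3 = 2(2^{j+2} − 3) + 3 = 2^{j+3} − 6 + 3 = 2^{j+3} − 3.
This completes the inductive step, so |W_k| = 2^{k+2} − 3 for all k ≥ 0.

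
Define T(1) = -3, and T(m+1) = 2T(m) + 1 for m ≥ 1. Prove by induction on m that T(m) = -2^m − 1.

Base case: T(1) = -3, and -2^1 − 1 = -2 − 1 = -3.
Assume T(j) = -2^j − 1 for some j ≥ 1.
Then T(j+1) = 2T(j) + 1 = 2·(-2^j − 1) + 1 = -2^{j+1} − 2 + 1 = -2^{j+1} − 1.
Hence T(m) = -2^m − 1 for every m ≥ 1, by induction.

T(m) = -2^m − 1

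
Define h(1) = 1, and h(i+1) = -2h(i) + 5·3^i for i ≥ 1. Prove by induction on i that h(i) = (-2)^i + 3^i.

Base case: h(1) = 1, and (-2)^1 + 3^1 = -2 + 3 = 1.
Assume h(j) = (-2)^j + 3^j for some j ≥ 1.
Then h(j+1) = -2h(j) + 5·3^j = -2·((-2)^j + 3^j) + 5·3^j = (-2)^{j+1} − 2·3^j + 5·3^j = (-2)^{j+1} + 3·3^j = (-2)^{j+1} + 3^{j+1}.
Hence h(i) = (-2)^i + 3^i for every i ≥ 1, by induction.

h(i) = (-2)^i + 3^i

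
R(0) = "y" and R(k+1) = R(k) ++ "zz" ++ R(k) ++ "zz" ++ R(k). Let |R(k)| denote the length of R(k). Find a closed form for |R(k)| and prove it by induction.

Claim: |R(k)| = 3^{k+1} − 2.

Base case: |R(0)| = 1, and 3^{0+1} − 2 = 1.
Assume |R(j)| = 3^{j+1} − 2.
Then |R(j+1)| = 3|R(j)| + 4 = 3(3^{j+1} − 2) + 4 = 3^{j+2} − 6 + 4 = 3^{j+2} − 2.
By induction, |R(k)| = 3^{k+1} − 2 for all k ≥ 0.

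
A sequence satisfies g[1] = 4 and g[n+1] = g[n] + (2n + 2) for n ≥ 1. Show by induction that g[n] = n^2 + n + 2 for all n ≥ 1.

Base case: g[1] = 4, and 1^2 + 1 + 2 = 4.
Assume g[j] = j^2 + j + 2.
Then g[j+1] = g[j] + (2j + 2) = (j^2 + j + 2) + (2j + 2) = j^2 + 3j + 4,
and (j+1)^2 + (j+1) + 2 = j^2 + 3j + 4.
Hence g[n] = n^2 + n + 2 for every n ≥ 1, by induction.

g[n] = n^2 + n + 2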